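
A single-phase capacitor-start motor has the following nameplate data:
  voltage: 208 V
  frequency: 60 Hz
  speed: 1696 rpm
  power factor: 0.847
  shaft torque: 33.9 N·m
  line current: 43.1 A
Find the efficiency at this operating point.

ω = 2π × 1696/60 = 177.6 rad/s; P_out = τω = 33.9 × 177.6 = 6021 W
P_in = V·I·cosφ = 208 × 43.1 × 0.847 = 7593 W
η = P_out / P_in = 6021 / 7593 = 0.793 = 79.3%

79.3 %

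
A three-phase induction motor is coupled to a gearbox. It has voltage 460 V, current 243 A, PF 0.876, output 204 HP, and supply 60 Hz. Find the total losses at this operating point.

P_in = √3·V·I·cosφ = 1.732×460×243×0.876 = 169596 W
P_out = 204×746 = 152184 W
Losses = P_in − P_out = 169596 − 152184 = 17412 W

17.4 kW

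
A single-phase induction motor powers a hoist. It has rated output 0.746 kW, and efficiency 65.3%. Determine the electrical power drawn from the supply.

P_out = 746 W
P_in = P_out/η = 746/0.653 = 1142 W = 1.14 kW

1.14 kW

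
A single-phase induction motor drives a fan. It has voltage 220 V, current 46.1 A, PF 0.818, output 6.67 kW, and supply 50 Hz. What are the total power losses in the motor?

P_in = V·I·cosφ = 220×46.1×0.818 = 8296 W
P_out = 6670 W
Losses = P_in − P_out = 8296 − 6670 = 1626 W

1630 W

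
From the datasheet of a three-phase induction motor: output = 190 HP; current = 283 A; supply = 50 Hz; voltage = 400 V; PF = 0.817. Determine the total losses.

P_in = √3·V·I·cosφ = 1.732×400×283×0.817 = 160183 W
P_out = 190×746 = 141740 W
Losses = P_in − P_out = 160183 − 141740 = 18443 W

18.4 kW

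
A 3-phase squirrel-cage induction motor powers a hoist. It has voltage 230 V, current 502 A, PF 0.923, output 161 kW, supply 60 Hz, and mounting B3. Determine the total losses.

P_in = √3·V·I·cosφ = 1.732×230×502×0.923 = 184579 W
P_out = 161000 W
Losses = P_in − P_out = 184579 − 161000 = 23579 W

23.6 kW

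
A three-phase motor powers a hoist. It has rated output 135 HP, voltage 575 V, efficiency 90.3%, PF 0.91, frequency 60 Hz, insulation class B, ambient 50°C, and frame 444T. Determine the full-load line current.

123 A

P_out = 135 × 746 = 100710 W
P_in = P_out / η = 100710 / 0.903 = 111528 W
I_L = P_in / (√3·V_L·cosφ) = 111528 / (1.732 × 575 × 0.91) = 123 A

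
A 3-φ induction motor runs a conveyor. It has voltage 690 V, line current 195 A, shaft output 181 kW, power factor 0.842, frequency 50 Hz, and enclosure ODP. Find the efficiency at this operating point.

P_out = 181 kW = 181000 W
P_in = √3·V_L·I_L·cosφ = 1.732 × 690 × 195 × 0.842 = 196220 W
η = P_out / P_in = 181000 / 196220 = 0.922 = 92.2%

92.2 %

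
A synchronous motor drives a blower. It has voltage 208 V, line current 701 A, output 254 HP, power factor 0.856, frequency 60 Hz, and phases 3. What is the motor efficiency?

87.7 %

P_out = 254 × 746 = 189484 W
P_in = √3·V_L·I_L·cosφ = 1.732 × 208 × 701 × 0.856 = 216174 W
η = P_out / P_in = 189484 / 216174 = 0.877 = 87.7%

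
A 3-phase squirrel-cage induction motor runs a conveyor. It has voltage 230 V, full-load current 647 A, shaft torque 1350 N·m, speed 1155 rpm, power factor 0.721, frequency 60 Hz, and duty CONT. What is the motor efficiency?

87.9 %

ω = 2π × 1155/60 = 121 rad/s; P_out = τω = 1350 × 121 = 163350 W
P_in = √3·V_L·I_L·cosφ = 1.732 × 230 × 647 × 0.721 = 185830 W
η = P_out / P_in = 163350 / 185830 = 0.879 = 87.9%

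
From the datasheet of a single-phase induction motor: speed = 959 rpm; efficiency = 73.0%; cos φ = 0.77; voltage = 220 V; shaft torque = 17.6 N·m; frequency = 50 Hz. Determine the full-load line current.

ω = 2π×959/60 = 100.4 rad/s; P_out = τω = 17.6 × 100.4 = 1767 W
P_in = P_out / η = 1767 / 0.730 = 2421 W
I = P_in / (V·cosφ) = 2421 / (220 × 0.77) = 14.3 A

14.3 A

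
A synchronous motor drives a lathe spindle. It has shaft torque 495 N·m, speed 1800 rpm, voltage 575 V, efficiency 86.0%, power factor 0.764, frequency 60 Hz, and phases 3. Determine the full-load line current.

143 A

ω = 2π×1800/60 = 188.5 rad/s; P_out = τω = 495 × 188.5 = 93308 W
P_in = P_out / η = 93308 / 0.860 = 108498 W
I_L = P_in / (√3·V_L·cosφ) = 108498 / (1.732 × 575 × 0.764) = 143 A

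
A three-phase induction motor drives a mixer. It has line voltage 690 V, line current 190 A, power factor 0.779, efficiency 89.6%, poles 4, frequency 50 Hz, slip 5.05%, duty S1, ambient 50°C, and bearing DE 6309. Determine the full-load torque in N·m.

1060 N·m

P_in = √3·V·I·cosφ = 1.732 × 690 × 190 × 0.779 = 176884 W
P_out = η·P_in = 0.896 × 176884 = 158488 W
n_s = 120×50/4 = 1500 rpm; n = 1500×(1−0.0505) = 1424 rpm
ω = 2π×1424/60 = 149.1 rad/s
τ = P_out/ω = 158488/149.1 = 1060 N·m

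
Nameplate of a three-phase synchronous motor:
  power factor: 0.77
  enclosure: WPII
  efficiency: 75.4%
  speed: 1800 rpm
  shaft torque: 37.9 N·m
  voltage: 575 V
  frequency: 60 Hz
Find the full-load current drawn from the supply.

ω = 2π×1800/60 = 188.5 rad/s; P_out = τω = 37.9 × 188.5 = 7144 W
P_in = P_out / η = 7144 / 0.754 = 9475 W
I_L = P_in / (√3·V_L·cosφ) = 9475 / (1.732 × 575 × 0.77) = 12.4 A

12.4 A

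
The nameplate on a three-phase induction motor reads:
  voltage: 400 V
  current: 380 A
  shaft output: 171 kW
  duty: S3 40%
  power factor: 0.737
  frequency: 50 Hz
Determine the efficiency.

P_out = 171 kW = 171000 W
P_in = √3·V_L·I_L·cosφ = 1.732 × 400 × 380 × 0.737 = 194026 W
η = P_out / P_in = 171000 / 194026 = 0.881 = 88.1%

88.1 %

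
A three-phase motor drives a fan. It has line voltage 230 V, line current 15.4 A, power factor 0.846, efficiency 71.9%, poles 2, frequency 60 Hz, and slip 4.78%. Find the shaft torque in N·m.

10.4 N·m

P_in = √3·V·I·cosφ = 1.732 × 230 × 15.4 × 0.846 = 5190 W
P_out = η·P_in = 0.719 × 5190 = 3732 W
n_s = 120×60/2 = 3600 rpm; n = 3600×(1−0.0478) = 3428 rpm
ω = 2π×3428/60 = 359 rad/s
τ = P_out/ω = 3732/359 = 10.4 N·m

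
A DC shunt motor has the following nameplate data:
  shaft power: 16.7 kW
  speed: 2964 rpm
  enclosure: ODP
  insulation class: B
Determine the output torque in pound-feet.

39.7 lb·ft

ω = 2π × 2964/60 = 310.4 rad/s
τ = P/ω = 16700/310.4 = 53.8 N·m
In lb·ft: 53.8/1.356 = 39.7 lb·ft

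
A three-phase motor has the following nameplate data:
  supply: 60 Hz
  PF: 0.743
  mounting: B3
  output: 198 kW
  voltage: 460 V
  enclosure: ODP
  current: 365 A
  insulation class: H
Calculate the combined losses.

P_in = √3·V·I·cosφ = 1.732×460×365×0.743 = 216066 W
P_out = 198000 W
Losses = P_in − P_out = 216066 − 198000 = 18066 W

18.1 kW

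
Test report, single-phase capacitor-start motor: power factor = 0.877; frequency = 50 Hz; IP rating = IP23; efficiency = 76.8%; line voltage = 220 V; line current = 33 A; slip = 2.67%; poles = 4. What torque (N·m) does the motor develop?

P_in = V·I·cosφ = 220 × 33 × 0.877 = 6367 W
P_out = η·P_in = 0.768 × 6367 = 4890 W
n_s = 120×50/4 = 1500 rpm; n = 1500×(1−0.0267) = 1460 rpm
ω = 2π×1460/60 = 152.9 rad/s
τ = P_out/ω = 4890/152.9 = 32 N·m

32 N·m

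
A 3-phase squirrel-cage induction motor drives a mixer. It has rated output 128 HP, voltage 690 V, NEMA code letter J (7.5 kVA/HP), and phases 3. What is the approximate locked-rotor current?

S_LR = 7.5 × 128 = 960 kVA
I_LR = S_LR/(√3·V_L) = 960000/(1.732×690) = 803 A

803 A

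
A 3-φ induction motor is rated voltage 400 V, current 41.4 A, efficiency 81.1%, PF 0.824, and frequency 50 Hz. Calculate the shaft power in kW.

P_in = √3·V·I·cosφ = 1.732 × 400 × 41.4 × 0.824 = 23634 W
P_out = η·P_in = 0.811 × 23634 = 19167 W

19.2 kW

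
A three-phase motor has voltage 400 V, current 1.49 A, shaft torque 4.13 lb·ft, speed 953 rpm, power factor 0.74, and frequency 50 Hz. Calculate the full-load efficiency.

73.2 %

τ = 4.13 lb·ft × 1.356 = 5.6 N·m
ω = 2π × 953/60 = 99.8 rad/s; P_out = τω = 5.6 × 99.8 = 559 W
P_in = √3·V_L·I_L·cosφ = 1.732 × 400 × 1.49 × 0.74 = 764 W
η = P_out / P_in = 559 / 764 = 0.732 = 73.2%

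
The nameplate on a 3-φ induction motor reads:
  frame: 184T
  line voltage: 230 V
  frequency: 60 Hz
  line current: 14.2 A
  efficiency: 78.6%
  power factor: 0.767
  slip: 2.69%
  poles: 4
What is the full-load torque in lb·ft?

13.7 lb·ft

P_in = √3·V·I·cosφ = 1.732 × 230 × 14.2 × 0.767 = 4339 W
P_out = η·P_in = 0.786 × 4339 = 3410 W
n_s = 120×60/4 = 1800 rpm; n = 1800×(1−0.0269) = 1752 rpm
ω = 2π×1752/60 = 183.5 rad/s
τ = P_out/ω = 3410/183.5 = 18.58 N·m
In lb·ft: 18.58/1.356 = 13.7 lb·ft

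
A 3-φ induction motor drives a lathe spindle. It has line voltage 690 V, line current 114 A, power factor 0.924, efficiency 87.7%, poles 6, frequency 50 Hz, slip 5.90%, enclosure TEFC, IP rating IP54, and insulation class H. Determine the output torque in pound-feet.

P_in = √3·V·I·cosφ = 1.732 × 690 × 114 × 0.924 = 125885 W
P_out = η·P_in = 0.877 × 125885 = 110401 W
n_s = 120×50/6 = 1000 rpm; n = 1000×(1−0.059) = 941 rpm
ω = 2π×941/60 = 98.54 rad/s
τ = P_out/ω = 110401/98.54 = 1120 N·m
In lb·ft: 1120/1.356 = 826 lb·ft

826 lb·ft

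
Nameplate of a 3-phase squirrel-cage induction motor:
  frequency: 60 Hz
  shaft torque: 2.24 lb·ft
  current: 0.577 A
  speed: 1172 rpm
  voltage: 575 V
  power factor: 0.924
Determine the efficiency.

70.2 %

τ = 2.24 lb·ft × 1.356 = 3.037 N·m
ω = 2π × 1172/60 = 122.7 rad/s; P_out = τω = 3.037 × 122.7 = 373 W
P_in = √3·V_L·I_L·cosφ = 1.732 × 575 × 0.577 × 0.924 = 531 W
η = P_out / P_in = 373 / 531 = 0.702 = 70.2%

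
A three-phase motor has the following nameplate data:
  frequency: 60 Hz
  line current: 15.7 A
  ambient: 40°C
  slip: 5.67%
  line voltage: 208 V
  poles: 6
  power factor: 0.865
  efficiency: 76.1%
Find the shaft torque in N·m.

31.4 N·m

P_in = √3·V·I·cosφ = 1.732 × 208 × 15.7 × 0.865 = 4892 W
P_out = η·P_in = 0.761 × 4892 = 3723 W
n_s = 120×60/6 = 1200 rpm; n = 1200×(1−0.0567) = 1132 rpm
ω = 2π×1132/60 = 118.5 rad/s
τ = P_out/ω = 3723/118.5 = 31.4 N·m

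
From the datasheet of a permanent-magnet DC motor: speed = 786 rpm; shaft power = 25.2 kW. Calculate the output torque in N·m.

306 N·m

ω = 2π × 786/60 = 82.31 rad/s
τ = P/ω = 25200/82.31 = 306 N·m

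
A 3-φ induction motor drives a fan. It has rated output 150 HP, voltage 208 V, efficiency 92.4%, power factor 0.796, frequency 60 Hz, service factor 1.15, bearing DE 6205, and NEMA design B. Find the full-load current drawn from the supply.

P_out = 150 × 746 = 111900 W
P_in = P_out / η = 111900 / 0.924 = 121104 W
I_L = P_in / (√3·V_L·cosφ) = 121104 / (1.732 × 208 × 0.796) = 422 A

422 A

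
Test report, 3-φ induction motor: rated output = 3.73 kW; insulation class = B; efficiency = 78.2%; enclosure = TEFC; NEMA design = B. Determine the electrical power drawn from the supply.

P_out = 3730 W
P_in = P_out/η = 3730/0.782 = 4770 W = 4.77 kW

4.77 kW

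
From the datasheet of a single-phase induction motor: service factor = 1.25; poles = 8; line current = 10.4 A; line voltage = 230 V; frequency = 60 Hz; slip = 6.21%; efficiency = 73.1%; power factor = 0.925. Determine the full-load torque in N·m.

18.3 N·m

P_in = V·I·cosφ = 230 × 10.4 × 0.925 = 2213 W
P_out = η·P_in = 0.731 × 2213 = 1618 W
n_s = 120×60/8 = 900 rpm; n = 900×(1−0.0621) = 844 rpm
ω = 2π×844/60 = 88.38 rad/s
τ = P_out/ω = 1618/88.38 = 18.3 N·m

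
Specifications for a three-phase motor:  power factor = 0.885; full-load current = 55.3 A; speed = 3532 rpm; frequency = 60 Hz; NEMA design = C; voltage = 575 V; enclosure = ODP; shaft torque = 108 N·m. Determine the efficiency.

82.0 %

ω = 2π × 3532/60 = 369.9 rad/s; P_out = τω = 108 × 369.9 = 39949 W
P_in = √3·V_L·I_L·cosφ = 1.732 × 575 × 55.3 × 0.885 = 48740 W
η = P_out / P_in = 39949 / 48740 = 0.820 = 82.0%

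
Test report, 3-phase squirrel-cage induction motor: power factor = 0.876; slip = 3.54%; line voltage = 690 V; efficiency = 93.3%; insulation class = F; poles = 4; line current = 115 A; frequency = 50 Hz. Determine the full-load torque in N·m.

P_in = √3·V·I·cosφ = 1.732 × 690 × 115 × 0.876 = 120392 W
P_out = η·P_in = 0.933 × 120392 = 112326 W
n_s = 120×50/4 = 1500 rpm; n = 1500×(1−0.0354) = 1447 rpm
ω = 2π×1447/60 = 151.5 rad/s
τ = P_out/ω = 112326/151.5 = 741 N·m

741 N·m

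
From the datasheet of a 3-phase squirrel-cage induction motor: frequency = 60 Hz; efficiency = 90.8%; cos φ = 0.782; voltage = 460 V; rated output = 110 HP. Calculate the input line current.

P_out = 110 × 746 = 82060 W
P_in = P_out / η = 82060 / 0.908 = 90374 W
I_L = P_in / (√3·V_L·cosφ) = 90374 / (1.732 × 460 × 0.782) = 145 A

145 A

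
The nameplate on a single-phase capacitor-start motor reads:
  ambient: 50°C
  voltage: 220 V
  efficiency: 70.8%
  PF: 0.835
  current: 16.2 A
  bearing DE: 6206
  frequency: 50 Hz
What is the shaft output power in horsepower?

P_in = V·I·cosφ = 220 × 16.2 × 0.835 = 2976 W
P_out = η·P_in = 0.708 × 2976 = 2107 W
= 2107/746 = 2.82 HP

2.82 HP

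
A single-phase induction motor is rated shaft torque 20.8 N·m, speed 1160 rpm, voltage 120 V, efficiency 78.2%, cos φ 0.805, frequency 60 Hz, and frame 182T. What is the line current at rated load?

ω = 2π×1160/60 = 121.5 rad/s; P_out = τω = 20.8 × 121.5 = 2527 W
P_in = P_out / η = 2527 / 0.782 = 3231 W
I = P_in / (V·cosφ) = 3231 / (120 × 0.805) = 33.4 A

33.4 A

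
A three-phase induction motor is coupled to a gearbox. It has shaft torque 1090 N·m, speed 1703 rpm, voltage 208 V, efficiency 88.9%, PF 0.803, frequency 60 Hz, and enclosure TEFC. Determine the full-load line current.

ω = 2π×1703/60 = 178.3 rad/s; P_out = τω = 1090 × 178.3 = 194347 W
P_in = P_out / η = 194347 / 0.889 = 218613 W
I_L = P_in / (√3·V_L·cosφ) = 218613 / (1.732 × 208 × 0.803) = 756 A

756 A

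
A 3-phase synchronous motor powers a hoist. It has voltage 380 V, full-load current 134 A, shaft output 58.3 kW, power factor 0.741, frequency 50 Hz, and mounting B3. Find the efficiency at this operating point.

P_out = 58.3 kW = 58300 W
P_in = √3·V_L·I_L·cosφ = 1.732 × 380 × 134 × 0.741 = 65351 W
η = P_out / P_in = 58300 / 65351 = 0.892 = 89.2%

89.2 %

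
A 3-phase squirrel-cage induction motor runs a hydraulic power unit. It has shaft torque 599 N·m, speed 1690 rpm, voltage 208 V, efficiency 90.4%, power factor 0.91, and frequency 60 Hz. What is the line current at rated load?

ω = 2π×1690/60 = 177 rad/s; P_out = τω = 599 × 177 = 106023 W
P_in = P_out / η = 106023 / 0.904 = 117282 W
I_L = P_in / (√3·V_L·cosφ) = 117282 / (1.732 × 208 × 0.91) = 358 A

358 A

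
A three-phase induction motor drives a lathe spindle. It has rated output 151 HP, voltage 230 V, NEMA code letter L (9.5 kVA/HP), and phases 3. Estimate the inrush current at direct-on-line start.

S_LR = 9.5 × 151 = 1434.5 kVA
I_LR = S_LR/(√3·V_L) = 1434500/(1.732×230) = 3600 A

3600 A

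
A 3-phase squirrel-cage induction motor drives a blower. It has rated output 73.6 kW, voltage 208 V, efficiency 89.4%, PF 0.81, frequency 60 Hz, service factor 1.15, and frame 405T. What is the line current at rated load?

P_out = 73.6 kW = 73600 W
P_in = P_out / η = 73600 / 0.894 = 82327 W
I_L = P_in / (√3·V_L·cosφ) = 82327 / (1.732 × 208 × 0.81) = 282 A

282 A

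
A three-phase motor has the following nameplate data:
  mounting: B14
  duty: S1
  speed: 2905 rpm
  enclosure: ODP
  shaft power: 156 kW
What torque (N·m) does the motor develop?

513 N·m

ω = 2π × 2905/60 = 304.2 rad/s
τ = P/ω = 156000/304.2 = 513 N·m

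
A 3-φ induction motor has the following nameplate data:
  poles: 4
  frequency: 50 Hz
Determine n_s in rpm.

n_s = 120f/p = 120×50/4 = 1500 rpm

1500 rpm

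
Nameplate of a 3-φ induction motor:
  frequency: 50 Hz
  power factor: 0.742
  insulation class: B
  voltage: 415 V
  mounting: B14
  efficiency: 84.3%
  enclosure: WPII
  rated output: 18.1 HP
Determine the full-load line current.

P_out = 18.1 × 746 = 13503 W
P_in = P_out / η = 13503 / 0.843 = 16018 W
I_L = P_in / (√3·V_L·cosφ) = 16018 / (1.732 × 415 × 0.742) = 30 A

30 A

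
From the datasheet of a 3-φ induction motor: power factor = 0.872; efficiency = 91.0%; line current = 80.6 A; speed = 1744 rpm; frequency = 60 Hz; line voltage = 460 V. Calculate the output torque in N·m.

P_in = √3·V·I·cosφ = 1.732 × 460 × 80.6 × 0.872 = 55996 W
P_out = η·P_in = 0.91 × 55996 = 50956 W
n = 1744 rpm
ω = 2π×1744/60 = 182.6 rad/s
τ = P_out/ω = 50956/182.6 = 279 N·m

279 N·m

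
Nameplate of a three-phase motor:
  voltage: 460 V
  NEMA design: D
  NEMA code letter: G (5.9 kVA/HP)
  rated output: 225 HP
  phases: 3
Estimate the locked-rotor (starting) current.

1670 A

S_LR = 5.9 × 225 = 1327.5 kVA
I_LR = S_LR/(√3·V_L) = 1327500/(1.732×460) = 1670 A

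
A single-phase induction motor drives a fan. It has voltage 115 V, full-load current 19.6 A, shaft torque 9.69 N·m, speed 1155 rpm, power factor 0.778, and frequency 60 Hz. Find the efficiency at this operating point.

ω = 2π × 1155/60 = 121 rad/s; P_out = τω = 9.69 × 121 = 1172 W
P_in = V·I·cosφ = 115 × 19.6 × 0.778 = 1754 W
η = P_out / P_in = 1172 / 1754 = 0.668 = 66.8%

66.8 %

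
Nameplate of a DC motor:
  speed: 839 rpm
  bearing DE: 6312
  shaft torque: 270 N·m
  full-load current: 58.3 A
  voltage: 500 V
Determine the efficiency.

81.4 %

ω = 2π × 839/60 = 87.86 rad/s; P_out = τω = 270 × 87.86 = 23722 W
P_in = V·I = 500 × 58.3 = 29150 W
η = P_out / P_in = 23722 / 29150 = 0.814 = 81.4%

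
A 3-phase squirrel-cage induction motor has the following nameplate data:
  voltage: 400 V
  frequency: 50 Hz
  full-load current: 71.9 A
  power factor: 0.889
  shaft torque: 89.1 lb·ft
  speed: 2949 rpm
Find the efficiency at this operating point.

84.2 %

τ = 89.1 lb·ft × 1.356 = 120.8 N·m
ω = 2π × 2949/60 = 308.8 rad/s; P_out = τω = 120.8 × 308.8 = 37303 W
P_in = √3·V_L·I_L·cosφ = 1.732 × 400 × 71.9 × 0.889 = 44283 W
η = P_out / P_in = 37303 / 44283 = 0.842 = 84.2%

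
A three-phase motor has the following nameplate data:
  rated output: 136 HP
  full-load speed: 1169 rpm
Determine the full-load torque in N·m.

P_out = 136 × 746 = 101456 W
ω = 2π × 1169/60 = 122.4 rad/s
τ = P_out/ω = 101456/122.4 = 829 N·m

829 N·m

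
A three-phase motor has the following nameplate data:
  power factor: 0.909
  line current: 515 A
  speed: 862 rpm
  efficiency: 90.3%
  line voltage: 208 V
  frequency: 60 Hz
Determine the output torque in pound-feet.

1240 lb·ft

P_in = √3·V·I·cosφ = 1.732 × 208 × 515 × 0.909 = 168648 W
P_out = η·P_in = 0.903 × 168648 = 152289 W
n = 862 rpm
ω = 2π×862/60 = 90.27 rad/s
τ = P_out/ω = 152289/90.27 = 1687 N·m
In lb·ft: 1687/1.356 = 1240 lb·ft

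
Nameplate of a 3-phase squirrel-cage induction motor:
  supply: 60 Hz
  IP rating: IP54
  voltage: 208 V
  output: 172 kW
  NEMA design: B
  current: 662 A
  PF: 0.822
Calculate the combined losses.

P_in = √3·V·I·cosφ = 1.732×208×662×0.822 = 196038 W
P_out = 172000 W
Losses = P_in − P_out = 196038 − 172000 = 24038 W

24000 W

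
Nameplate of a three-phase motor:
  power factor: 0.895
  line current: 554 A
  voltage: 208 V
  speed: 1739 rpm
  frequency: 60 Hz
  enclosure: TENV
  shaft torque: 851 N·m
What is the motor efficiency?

ω = 2π × 1739/60 = 182.1 rad/s; P_out = τω = 851 × 182.1 = 154967 W
P_in = √3·V_L·I_L·cosφ = 1.732 × 208 × 554 × 0.895 = 178626 W
η = P_out / P_in = 154967 / 178626 = 0.868 = 86.8%

86.8 %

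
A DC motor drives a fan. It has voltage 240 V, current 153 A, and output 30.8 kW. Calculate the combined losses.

P_in = V·I = 240×153 = 36720 W
P_out = 30800 W
Losses = P_in − P_out = 36720 − 30800 = 5920 W

5.92 kW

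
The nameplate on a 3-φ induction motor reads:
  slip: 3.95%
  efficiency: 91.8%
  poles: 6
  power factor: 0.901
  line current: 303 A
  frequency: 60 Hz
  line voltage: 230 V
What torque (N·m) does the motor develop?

827 N·m

P_in = √3·V·I·cosφ = 1.732 × 230 × 303 × 0.901 = 108753 W
P_out = η·P_in = 0.918 × 108753 = 99835 W
n_s = 120×60/6 = 1200 rpm; n = 1200×(1−0.0395) = 1153 rpm
ω = 2π×1153/60 = 120.7 rad/s
τ = P_out/ω = 99835/120.7 = 827 N·m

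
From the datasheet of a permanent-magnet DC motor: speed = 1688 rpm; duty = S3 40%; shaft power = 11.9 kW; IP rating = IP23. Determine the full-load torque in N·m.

67.3 N·m

ω = 2π × 1688/60 = 176.8 rad/s
τ = P/ω = 11900/176.8 = 67.3 N·m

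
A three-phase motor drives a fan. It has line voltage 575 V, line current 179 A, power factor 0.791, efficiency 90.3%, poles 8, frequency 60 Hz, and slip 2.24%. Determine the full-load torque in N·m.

P_in = √3·V·I·cosφ = 1.732 × 575 × 179 × 0.791 = 141008 W
P_out = η·P_in = 0.903 × 141008 = 127330 W
n_s = 120×60/8 = 900 rpm; n = 900×(1−0.0224) = 880 rpm
ω = 2π×880/60 = 92.15 rad/s
τ = P_out/ω = 127330/92.15 = 1380 N·m

1380 N·m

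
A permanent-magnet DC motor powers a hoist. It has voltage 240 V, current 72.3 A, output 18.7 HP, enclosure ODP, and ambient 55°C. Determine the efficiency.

P_out = 18.7 × 746 = 13950 W
P_in = V·I = 240 × 72.3 = 17352 W
η = P_out / P_in = 13950 / 17352 = 0.804 = 80.4%

80.4 %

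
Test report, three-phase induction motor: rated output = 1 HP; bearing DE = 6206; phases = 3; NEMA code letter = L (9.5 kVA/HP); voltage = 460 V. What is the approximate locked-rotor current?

11.9 A

S_LR = 9.5 × 1 = 9.5 kVA
I_LR = S_LR/(√3·V_L) = 9500/(1.732×460) = 11.9 A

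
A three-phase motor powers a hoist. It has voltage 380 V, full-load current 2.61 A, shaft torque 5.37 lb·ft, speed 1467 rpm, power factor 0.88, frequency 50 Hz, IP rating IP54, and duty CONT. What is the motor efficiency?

τ = 5.37 lb·ft × 1.356 = 7.282 N·m
ω = 2π × 1467/60 = 153.6 rad/s; P_out = τω = 7.282 × 153.6 = 1119 W
P_in = √3·V_L·I_L·cosφ = 1.732 × 380 × 2.61 × 0.88 = 1512 W
η = P_out / P_in = 1119 / 1512 = 0.740 = 74.0%

74.0 %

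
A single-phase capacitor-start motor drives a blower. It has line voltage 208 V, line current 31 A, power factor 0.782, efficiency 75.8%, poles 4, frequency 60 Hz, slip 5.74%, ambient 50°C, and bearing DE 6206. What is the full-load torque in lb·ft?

15.9 lb·ft

P_in = V·I·cosφ = 208 × 31 × 0.782 = 5042 W
P_out = η·P_in = 0.758 × 5042 = 3822 W
n_s = 120×60/4 = 1800 rpm; n = 1800×(1−0.0574) = 1697 rpm
ω = 2π×1697/60 = 177.7 rad/s
τ = P_out/ω = 3822/177.7 = 21.51 N·m
In lb·ft: 21.51/1.356 = 15.9 lb·ft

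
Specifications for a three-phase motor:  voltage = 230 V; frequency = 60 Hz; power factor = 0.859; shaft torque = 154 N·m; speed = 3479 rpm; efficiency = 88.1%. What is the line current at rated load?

186 A

ω = 2π×3479/60 = 364.3 rad/s; P_out = τω = 154 × 364.3 = 56102 W
P_in = P_out / η = 56102 / 0.881 = 63680 W
I_L = P_in / (√3·V_L·cosφ) = 63680 / (1.732 × 230 × 0.859) = 186 A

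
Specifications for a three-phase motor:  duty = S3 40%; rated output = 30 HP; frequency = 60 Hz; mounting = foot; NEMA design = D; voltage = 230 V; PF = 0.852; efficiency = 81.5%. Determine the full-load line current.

P_out = 30 × 746 = 22380 W
P_in = P_out / η = 22380 / 0.815 = 27460 W
I_L = P_in / (√3·V_L·cosφ) = 27460 / (1.732 × 230 × 0.852) = 80.9 A

80.9 A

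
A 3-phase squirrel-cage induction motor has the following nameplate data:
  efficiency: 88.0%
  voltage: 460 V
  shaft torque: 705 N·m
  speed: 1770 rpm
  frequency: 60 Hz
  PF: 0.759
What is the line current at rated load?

ω = 2π×1770/60 = 185.4 rad/s; P_out = τω = 705 × 185.4 = 130707 W
P_in = P_out / η = 130707 / 0.880 = 148531 W
I_L = P_in / (√3·V_L·cosφ) = 148531 / (1.732 × 460 × 0.759) = 246 A

246 A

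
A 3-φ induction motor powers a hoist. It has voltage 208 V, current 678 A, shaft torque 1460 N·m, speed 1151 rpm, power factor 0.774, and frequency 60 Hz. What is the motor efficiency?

ω = 2π × 1151/60 = 120.5 rad/s; P_out = τω = 1460 × 120.5 = 175930 W
P_in = √3·V_L·I_L·cosφ = 1.732 × 208 × 678 × 0.774 = 189052 W
η = P_out / P_in = 175930 / 189052 = 0.931 = 93.1%

93.1 %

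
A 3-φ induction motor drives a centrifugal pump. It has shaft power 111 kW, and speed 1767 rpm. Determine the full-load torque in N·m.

ω = 2π × 1767/60 = 185 rad/s
τ = P/ω = 111000/185 = 600 N·m

600 N·m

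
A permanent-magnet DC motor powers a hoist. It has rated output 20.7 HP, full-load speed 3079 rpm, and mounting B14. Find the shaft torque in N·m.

47.9 N·m

P_out = 20.7 × 746 = 15442 W
ω = 2π × 3079/60 = 322.4 rad/s
τ = P_out/ω = 15442/322.4 = 47.9 N·m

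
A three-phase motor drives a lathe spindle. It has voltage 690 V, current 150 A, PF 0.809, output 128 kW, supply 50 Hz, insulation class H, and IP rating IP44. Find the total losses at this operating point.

P_in = √3·V·I·cosφ = 1.732×690×150×0.809 = 145023 W
P_out = 128000 W
Losses = P_in − P_out = 145023 − 128000 = 17023 W

17000 W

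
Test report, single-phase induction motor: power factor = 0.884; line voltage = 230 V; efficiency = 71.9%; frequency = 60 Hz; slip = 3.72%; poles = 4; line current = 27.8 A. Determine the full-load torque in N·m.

P_in = V·I·cosφ = 230 × 27.8 × 0.884 = 5652 W
P_out = η·P_in = 0.719 × 5652 = 4064 W
n_s = 120×60/4 = 1800 rpm; n = 1800×(1−0.0372) = 1733 rpm
ω = 2π×1733/60 = 181.5 rad/s
τ = P_out/ω = 4064/181.5 = 22.4 N·m

22.4 N·m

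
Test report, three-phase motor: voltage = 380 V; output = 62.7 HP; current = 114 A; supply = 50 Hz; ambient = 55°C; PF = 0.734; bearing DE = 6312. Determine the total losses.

8.3 kW

P_in = √3·V·I·cosφ = 1.732×380×114×0.734 = 55072 W
P_out = 62.7×746 = 46774 W
Losses = P_in − P_out = 55072 − 46774 = 8298 W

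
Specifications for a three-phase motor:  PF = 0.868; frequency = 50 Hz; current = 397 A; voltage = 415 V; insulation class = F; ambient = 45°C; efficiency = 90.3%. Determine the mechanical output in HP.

P_in = √3·V·I·cosφ = 1.732 × 415 × 397 × 0.868 = 247689 W
P_out = η·P_in = 0.903 × 247689 = 223663 W
= 223663/746 = 300 HP

300 HP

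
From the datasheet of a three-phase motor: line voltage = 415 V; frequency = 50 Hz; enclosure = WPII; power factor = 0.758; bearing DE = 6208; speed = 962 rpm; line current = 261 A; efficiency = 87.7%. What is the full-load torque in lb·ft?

913 lb·ft

P_in = √3·V·I·cosφ = 1.732 × 415 × 261 × 0.758 = 142202 W
P_out = η·P_in = 0.877 × 142202 = 124711 W
n = 962 rpm
ω = 2π×962/60 = 100.7 rad/s
τ = P_out/ω = 124711/100.7 = 1238 N·m
In lb·ft: 1238/1.356 = 913 lb·ft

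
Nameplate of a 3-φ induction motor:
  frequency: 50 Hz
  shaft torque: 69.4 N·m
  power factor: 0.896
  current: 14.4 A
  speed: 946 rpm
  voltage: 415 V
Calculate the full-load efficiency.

ω = 2π × 946/60 = 99.06 rad/s; P_out = τω = 69.4 × 99.06 = 6875 W
P_in = √3·V_L·I_L·cosφ = 1.732 × 415 × 14.4 × 0.896 = 9274 W
η = P_out / P_in = 6875 / 9274 = 0.741 = 74.1%

74.1 %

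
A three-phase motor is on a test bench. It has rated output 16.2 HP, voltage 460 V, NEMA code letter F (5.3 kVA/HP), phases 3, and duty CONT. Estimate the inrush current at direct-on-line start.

108 A

S_LR = 5.3 × 16.2 = 85.86 kVA
I_LR = S_LR/(√3·V_L) = 85860/(1.732×460) = 108 A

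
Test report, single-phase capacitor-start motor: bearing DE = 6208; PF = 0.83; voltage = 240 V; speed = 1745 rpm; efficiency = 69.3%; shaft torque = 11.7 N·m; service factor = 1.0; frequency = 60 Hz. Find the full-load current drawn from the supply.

ω = 2π×1745/60 = 182.7 rad/s; P_out = τω = 11.7 × 182.7 = 2138 W
P_in = P_out / η = 2138 / 0.693 = 3085 W
I = P_in / (V·cosφ) = 3085 / (240 × 0.83) = 15.5 A

15.5 A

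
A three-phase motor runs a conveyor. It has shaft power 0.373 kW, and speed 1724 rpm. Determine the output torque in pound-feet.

1.52 lb·ft

ω = 2π × 1724/60 = 180.5 rad/s
τ = P/ω = 373/180.5 = 2.066 N·m
In lb·ft: 2.066/1.356 = 1.52 lb·ft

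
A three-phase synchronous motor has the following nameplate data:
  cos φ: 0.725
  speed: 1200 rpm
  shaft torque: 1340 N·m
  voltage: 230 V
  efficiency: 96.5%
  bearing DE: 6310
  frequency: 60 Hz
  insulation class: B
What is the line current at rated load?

604 A

ω = 2π×1200/60 = 125.7 rad/s; P_out = τω = 1340 × 125.7 = 168438 W
P_in = P_out / η = 168438 / 0.965 = 174547 W
I_L = P_in / (√3·V_L·cosφ) = 174547 / (1.732 × 230 × 0.725) = 604 A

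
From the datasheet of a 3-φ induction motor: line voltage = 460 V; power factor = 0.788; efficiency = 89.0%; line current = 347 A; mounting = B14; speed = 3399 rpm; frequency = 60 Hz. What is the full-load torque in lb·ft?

P_in = √3·V·I·cosφ = 1.732 × 460 × 347 × 0.788 = 217852 W
P_out = η·P_in = 0.89 × 217852 = 193888 W
n = 3399 rpm
ω = 2π×3399/60 = 355.9 rad/s
τ = P_out/ω = 193888/355.9 = 544.8 N·m
In lb·ft: 544.8/1.356 = 402 lb·ft

402 lb·ft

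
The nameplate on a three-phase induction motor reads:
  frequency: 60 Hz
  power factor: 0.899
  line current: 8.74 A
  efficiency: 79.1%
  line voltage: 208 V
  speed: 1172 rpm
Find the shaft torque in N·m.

P_in = √3·V·I·cosφ = 1.732 × 208 × 8.74 × 0.899 = 2831 W
P_out = η·P_in = 0.791 × 2831 = 2239 W
n = 1172 rpm
ω = 2π×1172/60 = 122.7 rad/s
τ = P_out/ω = 2239/122.7 = 18.2 N·m

18.2 N·m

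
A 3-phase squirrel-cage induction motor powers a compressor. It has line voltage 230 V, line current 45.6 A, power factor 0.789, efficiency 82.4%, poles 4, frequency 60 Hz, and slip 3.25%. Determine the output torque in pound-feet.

47.8 lb·ft

P_in = √3·V·I·cosφ = 1.732 × 230 × 45.6 × 0.789 = 14332 W
P_out = η·P_in = 0.824 × 14332 = 11810 W
n_s = 120×60/4 = 1800 rpm; n = 1800×(1−0.0325) = 1742 rpm
ω = 2π×1742/60 = 182.4 rad/s
τ = P_out/ω = 11810/182.4 = 64.75 N·m
In lb·ft: 64.75/1.356 = 47.8 lb·ft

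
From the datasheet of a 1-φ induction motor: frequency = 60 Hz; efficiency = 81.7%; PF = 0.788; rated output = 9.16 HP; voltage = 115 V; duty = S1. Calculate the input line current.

P_out = 9.16 × 746 = 6833 W
P_in = P_out / η = 6833 / 0.817 = 8364 W
I = P_in / (V·cosφ) = 8364 / (115 × 0.788) = 92.3 A

92.3 A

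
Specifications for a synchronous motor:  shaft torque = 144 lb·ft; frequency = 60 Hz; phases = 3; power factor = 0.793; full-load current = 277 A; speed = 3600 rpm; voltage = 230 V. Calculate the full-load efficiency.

τ = 144 lb·ft × 1.356 = 195.3 N·m
ω = 2π × 3600/60 = 377 rad/s; P_out = τω = 195.3 × 377 = 73628 W
P_in = √3·V_L·I_L·cosφ = 1.732 × 230 × 277 × 0.793 = 87504 W
η = P_out / P_in = 73628 / 87504 = 0.841 = 84.1%

84.1 %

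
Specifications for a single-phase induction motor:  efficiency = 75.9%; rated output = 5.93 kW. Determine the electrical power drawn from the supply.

P_out = 5930 W
P_in = P_out/η = 5930/0.759 = 7813 W = 7.81 kW

7.81 kW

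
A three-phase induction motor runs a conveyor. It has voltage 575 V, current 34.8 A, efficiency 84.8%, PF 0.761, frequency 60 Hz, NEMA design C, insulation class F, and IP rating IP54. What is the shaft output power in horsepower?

P_in = √3·V·I·cosφ = 1.732 × 575 × 34.8 × 0.761 = 26374 W
P_out = η·P_in = 0.848 × 26374 = 22365 W
= 22365/746 = 30 HP

30 HP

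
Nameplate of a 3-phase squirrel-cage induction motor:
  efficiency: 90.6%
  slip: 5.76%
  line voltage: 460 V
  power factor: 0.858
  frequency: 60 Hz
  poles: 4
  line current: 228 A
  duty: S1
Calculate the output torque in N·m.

P_in = √3·V·I·cosφ = 1.732 × 460 × 228 × 0.858 = 155858 W
P_out = η·P_in = 0.906 × 155858 = 141207 W
n_s = 120×60/4 = 1800 rpm; n = 1800×(1−0.0576) = 1696 rpm
ω = 2π×1696/60 = 177.6 rad/s
τ = P_out/ω = 141207/177.6 = 795 N·m

795 N·m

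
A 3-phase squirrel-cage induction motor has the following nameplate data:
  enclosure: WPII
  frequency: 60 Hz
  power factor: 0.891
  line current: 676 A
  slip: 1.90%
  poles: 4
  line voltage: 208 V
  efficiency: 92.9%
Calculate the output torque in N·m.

P_in = √3·V·I·cosφ = 1.732 × 208 × 676 × 0.891 = 216988 W
P_out = η·P_in = 0.929 × 216988 = 201582 W
n_s = 120×60/4 = 1800 rpm; n = 1800×(1−0.019) = 1766 rpm
ω = 2π×1766/60 = 184.9 rad/s
τ = P_out/ω = 201582/184.9 = 1090 N·m

1090 N·m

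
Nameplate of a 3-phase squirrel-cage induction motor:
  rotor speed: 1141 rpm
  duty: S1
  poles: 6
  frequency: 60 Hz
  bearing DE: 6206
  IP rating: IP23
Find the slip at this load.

n_s = 120f/p = 120×60/6 = 1200 rpm
s = (n_s − n)/n_s = (1200 − 1141)/1200 = 0.0492

4.92 %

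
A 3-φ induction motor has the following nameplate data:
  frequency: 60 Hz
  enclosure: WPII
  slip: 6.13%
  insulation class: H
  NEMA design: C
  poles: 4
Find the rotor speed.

1690 rpm

n_s = 120f/p = 120×60/4 = 1800 rpm
n = n_s(1 − s) = 1800 × (1 − 0.0613) = 1690 rpm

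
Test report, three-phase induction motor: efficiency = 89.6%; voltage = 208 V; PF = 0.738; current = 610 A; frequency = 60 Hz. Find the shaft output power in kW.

145 kW

P_in = √3·V·I·cosφ = 1.732 × 208 × 610 × 0.738 = 162180 W
P_out = η·P_in = 0.896 × 162180 = 145313 W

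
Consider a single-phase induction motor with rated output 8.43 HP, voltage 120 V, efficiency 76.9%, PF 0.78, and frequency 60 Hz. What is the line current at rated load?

P_out = 8.43 × 746 = 6289 W
P_in = P_out / η = 6289 / 0.769 = 8178 W
I = P_in / (V·cosφ) = 8178 / (120 × 0.78) = 87.4 A

87.4 A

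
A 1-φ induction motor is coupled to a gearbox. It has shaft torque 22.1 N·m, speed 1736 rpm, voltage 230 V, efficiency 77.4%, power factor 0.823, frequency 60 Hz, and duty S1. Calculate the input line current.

27.4 A

ω = 2π×1736/60 = 181.8 rad/s; P_out = τω = 22.1 × 181.8 = 4018 W
P_in = P_out / η = 4018 / 0.774 = 5191 W
I = P_in / (V·cosφ) = 5191 / (230 × 0.823) = 27.4 A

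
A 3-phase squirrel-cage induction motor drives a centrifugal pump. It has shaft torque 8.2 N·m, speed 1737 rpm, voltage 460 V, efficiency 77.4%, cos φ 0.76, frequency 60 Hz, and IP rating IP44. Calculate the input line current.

ω = 2π×1737/60 = 181.9 rad/s; P_out = τω = 8.2 × 181.9 = 1492 W
P_in = P_out / η = 1492 / 0.774 = 1928 W
I_L = P_in / (√3·V_L·cosφ) = 1928 / (1.732 × 460 × 0.76) = 3.18 A

3.18 A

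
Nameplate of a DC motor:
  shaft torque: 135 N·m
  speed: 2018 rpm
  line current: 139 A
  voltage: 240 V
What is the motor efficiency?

ω = 2π × 2018/60 = 211.3 rad/s; P_out = τω = 135 × 211.3 = 28526 W
P_in = V·I = 240 × 139 = 33360 W
η = P_out / P_in = 28526 / 33360 = 0.855 = 85.5%

85.5 %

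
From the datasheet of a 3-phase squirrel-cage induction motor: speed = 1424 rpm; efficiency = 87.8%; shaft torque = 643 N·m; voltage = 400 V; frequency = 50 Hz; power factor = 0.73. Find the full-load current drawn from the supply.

216 A

ω = 2π×1424/60 = 149.1 rad/s; P_out = τω = 643 × 149.1 = 95871 W
P_in = P_out / η = 95871 / 0.878 = 109192 W
I_L = P_in / (√3·V_L·cosφ) = 109192 / (1.732 × 400 × 0.73) = 216 A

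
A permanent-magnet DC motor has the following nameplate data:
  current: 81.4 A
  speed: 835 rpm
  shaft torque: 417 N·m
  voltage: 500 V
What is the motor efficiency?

ω = 2π × 835/60 = 87.44 rad/s; P_out = τω = 417 × 87.44 = 36462 W
P_in = V·I = 500 × 81.4 = 40700 W
η = P_out / P_in = 36462 / 40700 = 0.896 = 89.6%

89.6 %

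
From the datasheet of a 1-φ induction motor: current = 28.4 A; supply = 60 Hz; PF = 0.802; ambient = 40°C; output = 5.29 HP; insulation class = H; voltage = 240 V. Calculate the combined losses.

P_in = V·I·cosφ = 240×28.4×0.802 = 5466 W
P_out = 5.29×746 = 3946 W
Losses = P_in − P_out = 5466 − 3946 = 1520 W

1520 W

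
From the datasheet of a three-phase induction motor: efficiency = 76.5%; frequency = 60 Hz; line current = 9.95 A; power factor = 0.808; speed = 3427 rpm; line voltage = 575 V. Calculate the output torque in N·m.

17.1 N·m

P_in = √3·V·I·cosφ = 1.732 × 575 × 9.95 × 0.808 = 8007 W
P_out = η·P_in = 0.765 × 8007 = 6125 W
n = 3427 rpm
ω = 2π×3427/60 = 358.9 rad/s
τ = P_out/ω = 6125/358.9 = 17.1 N·m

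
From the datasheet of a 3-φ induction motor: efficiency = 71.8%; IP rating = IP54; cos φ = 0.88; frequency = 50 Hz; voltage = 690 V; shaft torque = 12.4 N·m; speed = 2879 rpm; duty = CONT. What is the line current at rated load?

4.95 A

ω = 2π×2879/60 = 301.5 rad/s; P_out = τω = 12.4 × 301.5 = 3739 W
P_in = P_out / η = 3739 / 0.718 = 5208 W
I_L = P_in / (√3·V_L·cosφ) = 5208 / (1.732 × 690 × 0.88) = 4.95 A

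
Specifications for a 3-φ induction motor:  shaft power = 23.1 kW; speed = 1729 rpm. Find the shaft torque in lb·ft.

94.1 lb·ft

ω = 2π × 1729/60 = 181.1 rad/s
τ = P/ω = 23100/181.1 = 127.6 N·m
In lb·ft: 127.6/1.356 = 94.1 lb·ft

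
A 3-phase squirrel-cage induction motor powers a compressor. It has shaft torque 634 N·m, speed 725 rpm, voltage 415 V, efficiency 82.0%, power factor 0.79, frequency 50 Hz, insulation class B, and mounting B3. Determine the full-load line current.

103 A

ω = 2π×725/60 = 75.92 rad/s; P_out = τω = 634 × 75.92 = 48133 W
P_in = P_out / η = 48133 / 0.820 = 58699 W
I_L = P_in / (√3·V_L·cosφ) = 58699 / (1.732 × 415 × 0.79) = 103 A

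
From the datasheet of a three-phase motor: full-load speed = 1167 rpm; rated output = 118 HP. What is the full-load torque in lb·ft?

P_out = 118 × 746 = 88028 W
ω = 2π × 1167/60 = 122.2 rad/s
τ = P_out/ω = 88028/122.2 = 720.4 N·m
In lb·ft: 720.4/1.356 = 531 lb·ft

531 lb·ft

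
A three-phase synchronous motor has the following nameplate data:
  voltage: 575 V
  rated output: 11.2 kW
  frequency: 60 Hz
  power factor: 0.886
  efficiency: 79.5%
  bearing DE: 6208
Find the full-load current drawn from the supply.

P_out = 11.2 kW = 11200 W
P_in = P_out / η = 11200 / 0.795 = 14088 W
I_L = P_in / (√3·V_L·cosφ) = 14088 / (1.732 × 575 × 0.886) = 16 A

16 A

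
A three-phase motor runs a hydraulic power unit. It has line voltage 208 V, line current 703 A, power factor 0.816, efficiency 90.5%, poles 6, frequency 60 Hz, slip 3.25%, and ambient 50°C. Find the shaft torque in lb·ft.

P_in = √3·V·I·cosφ = 1.732 × 208 × 703 × 0.816 = 206660 W
P_out = η·P_in = 0.905 × 206660 = 187027 W
n_s = 120×60/6 = 1200 rpm; n = 1200×(1−0.0325) = 1161 rpm
ω = 2π×1161/60 = 121.6 rad/s
τ = P_out/ω = 187027/121.6 = 1538 N·m
In lb·ft: 1538/1.356 = 1130 lb·ft

1130 lb·ft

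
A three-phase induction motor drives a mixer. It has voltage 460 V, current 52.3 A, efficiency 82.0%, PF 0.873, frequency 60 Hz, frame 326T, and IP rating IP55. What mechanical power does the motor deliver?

29.8 kW

P_in = √3·V·I·cosφ = 1.732 × 460 × 52.3 × 0.873 = 36377 W
P_out = η·P_in = 0.82 × 36377 = 29829 W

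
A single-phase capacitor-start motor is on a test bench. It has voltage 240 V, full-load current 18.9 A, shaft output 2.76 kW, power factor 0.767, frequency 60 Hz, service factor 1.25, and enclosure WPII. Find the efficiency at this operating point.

P_out = 2.76 kW = 2760 W
P_in = V·I·cosφ = 240 × 18.9 × 0.767 = 3479 W
η = P_out / P_in = 2760 / 3479 = 0.793 = 79.3%

79.3 %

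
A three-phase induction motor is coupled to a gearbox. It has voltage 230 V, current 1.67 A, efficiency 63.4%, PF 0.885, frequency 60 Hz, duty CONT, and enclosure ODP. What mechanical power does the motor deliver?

0.373 kW

P_in = √3·V·I·cosφ = 1.732 × 230 × 1.67 × 0.885 = 589 W
P_out = η·P_in = 0.634 × 589 = 373 W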